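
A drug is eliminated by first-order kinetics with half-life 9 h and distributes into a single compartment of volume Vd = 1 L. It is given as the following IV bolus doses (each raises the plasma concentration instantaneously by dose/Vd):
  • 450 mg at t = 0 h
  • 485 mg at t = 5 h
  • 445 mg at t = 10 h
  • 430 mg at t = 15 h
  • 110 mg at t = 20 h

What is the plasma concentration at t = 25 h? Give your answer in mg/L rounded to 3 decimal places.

k = ln 2 / 9 = 0.07702 per h
Dose 1 (450 mg at t=0 h): 450·exp(−0.07702·25) = 65.617 mg/L
Dose 2 (485 mg at t=5 h): 485·exp(−0.07702·20) = 103.941 mg/L
Dose 3 (445 mg at t=10 h): 445·exp(−0.07702·15) = 140.166 mg/L
Dose 4 (430 mg at t=15 h): 430·exp(−0.07702·10) = 199.063 mg/L
Dose 5 (110 mg at t=20 h): 110·exp(−0.07702·5) = 74.843 mg/L
C(25) = 65.617 + 103.941 + 140.166 + 199.063 + 74.843 = 583.631 mg/L

583.631 mg/L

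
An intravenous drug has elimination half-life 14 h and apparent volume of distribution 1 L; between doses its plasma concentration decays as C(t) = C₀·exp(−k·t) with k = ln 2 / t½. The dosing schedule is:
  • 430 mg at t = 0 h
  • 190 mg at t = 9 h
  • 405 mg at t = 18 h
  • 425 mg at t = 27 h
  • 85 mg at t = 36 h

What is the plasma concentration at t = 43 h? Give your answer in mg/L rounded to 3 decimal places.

k = ln 2 / 14 = 0.04951 per h
Dose 1 (430 mg at t=0 h): 430·exp(−0.04951·43) = 51.154 mg/L
Dose 2 (190 mg at t=9 h): 190·exp(−0.04951·34) = 35.292 mg/L
Dose 3 (405 mg at t=18 h): 405·exp(−0.04951·25) = 117.463 mg/L
Dose 4 (425 mg at t=27 h): 425·exp(−0.04951·16) = 192.466 mg/L
Dose 5 (85 mg at t=36 h): 85·exp(−0.04951·7) = 60.104 mg/L
C(43) = 51.154 + 35.292 + 117.463 + 192.466 + 60.104 = 456.479 mg/L

456.479 mg/L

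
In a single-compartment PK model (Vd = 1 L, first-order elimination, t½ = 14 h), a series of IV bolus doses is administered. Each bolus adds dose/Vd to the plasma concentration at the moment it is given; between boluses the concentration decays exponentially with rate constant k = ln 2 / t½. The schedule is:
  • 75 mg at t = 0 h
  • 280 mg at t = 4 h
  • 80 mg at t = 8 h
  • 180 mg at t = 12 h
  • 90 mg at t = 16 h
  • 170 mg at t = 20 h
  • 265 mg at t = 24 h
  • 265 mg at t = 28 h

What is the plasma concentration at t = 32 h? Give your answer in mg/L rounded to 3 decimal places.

k = ln 2 / 14 = 0.04951 per h
Dose 1 (75 mg at t=0 h): 75·exp(−0.04951·32) = 15.381 mg/L
Dose 2 (280 mg at t=4 h): 280·exp(−0.04951·28) = 70.000 mg/L
Dose 3 (80 mg at t=8 h): 80·exp(−0.04951·24) = 24.380 mg/L
Dose 4 (180 mg at t=12 h): 180·exp(−0.04951·20) = 66.870 mg/L
Dose 5 (90 mg at t=16 h): 90·exp(−0.04951·16) = 40.758 mg/L
Dose 6 (170 mg at t=20 h): 170·exp(−0.04951·12) = 93.848 mg/L
Dose 7 (265 mg at t=24 h): 265·exp(−0.04951·8) = 178.332 mg/L
Dose 8 (265 mg at t=28 h): 265·exp(−0.04951·4) = 217.389 mg/L
C(32) = 15.381 + 70.000 + 24.380 + 66.870 + 40.758 + 93.848 + 178.332 + 217.389 = 706.957 mg/L

706.957 mg/L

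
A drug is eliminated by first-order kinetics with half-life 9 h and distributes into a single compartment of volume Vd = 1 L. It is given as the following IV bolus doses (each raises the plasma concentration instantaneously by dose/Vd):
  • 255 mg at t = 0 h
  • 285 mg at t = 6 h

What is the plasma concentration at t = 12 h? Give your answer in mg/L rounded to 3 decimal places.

k = ln 2 / 9 = 0.07702 per h
Dose 1 (255 mg at t=0 h): 255·exp(−0.07702·12) = 101.197 mg/L
Dose 2 (285 mg at t=6 h): 285·exp(−0.07702·6) = 179.539 mg/L
C(12) = 101.197 + 179.539 = 280.736 mg/L

280.736 mg/L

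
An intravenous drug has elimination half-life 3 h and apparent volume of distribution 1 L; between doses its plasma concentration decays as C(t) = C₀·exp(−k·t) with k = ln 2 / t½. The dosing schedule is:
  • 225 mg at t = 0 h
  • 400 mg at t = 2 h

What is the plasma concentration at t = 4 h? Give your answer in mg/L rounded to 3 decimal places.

k = ln 2 / 3 = 0.23105 per h
Dose 1 (225 mg at t=0 h): 225·exp(−0.23105·4) = 89.291 mg/L
Dose 2 (400 mg at t=2 h): 400·exp(−0.23105·2) = 251.984 mg/L
C(4) = 89.291 + 251.984 = 341.276 mg/L

341.276 mg/L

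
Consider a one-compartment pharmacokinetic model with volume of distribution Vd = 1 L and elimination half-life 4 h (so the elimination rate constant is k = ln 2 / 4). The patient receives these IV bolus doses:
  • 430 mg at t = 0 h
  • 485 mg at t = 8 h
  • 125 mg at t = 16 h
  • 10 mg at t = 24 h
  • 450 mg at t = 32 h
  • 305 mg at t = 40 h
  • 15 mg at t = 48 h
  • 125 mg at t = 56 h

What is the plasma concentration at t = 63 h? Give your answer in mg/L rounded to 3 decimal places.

k = ln 2 / 4 = 0.17329 per h
Dose 1 (430 mg at t=0 h): 430·exp(−0.17329·63) = 0.008 mg/L
Dose 2 (485 mg at t=8 h): 485·exp(−0.17329·55) = 0.035 mg/L
Dose 3 (125 mg at t=16 h): 125·exp(−0.17329·47) = 0.036 mg/L
Dose 4 (10 mg at t=24 h): 10·exp(−0.17329·39) = 0.012 mg/L
Dose 5 (450 mg at t=32 h): 450·exp(−0.17329·31) = 2.090 mg/L
Dose 6 (305 mg at t=40 h): 305·exp(−0.17329·23) = 5.667 mg/L
Dose 7 (15 mg at t=48 h): 15·exp(−0.17329·15) = 1.115 mg/L
Dose 8 (125 mg at t=56 h): 125·exp(−0.17329·7) = 37.163 mg/L
C(63) = 0.008 + 0.035 + 0.036 + 0.012 + 2.090 + 5.667 + 1.115 + 37.163 = 46.126 mg/L

46.126 mg/L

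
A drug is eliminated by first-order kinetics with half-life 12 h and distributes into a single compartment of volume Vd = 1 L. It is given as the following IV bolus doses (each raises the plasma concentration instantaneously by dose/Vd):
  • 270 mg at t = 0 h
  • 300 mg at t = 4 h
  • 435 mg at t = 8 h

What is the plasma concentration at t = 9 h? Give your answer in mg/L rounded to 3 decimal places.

795.874 mg/L

k = ln 2 / 12 = 0.05776 per h
Dose 1 (270 mg at t=0 h): 270·exp(−0.05776·9) = 160.543 mg/L
Dose 2 (300 mg at t=4 h): 300·exp(−0.05776·5) = 224.746 mg/L
Dose 3 (435 mg at t=8 h): 435·exp(−0.05776·1) = 410.585 mg/L
C(9) = 160.543 + 224.746 + 410.585 = 795.874 mg/L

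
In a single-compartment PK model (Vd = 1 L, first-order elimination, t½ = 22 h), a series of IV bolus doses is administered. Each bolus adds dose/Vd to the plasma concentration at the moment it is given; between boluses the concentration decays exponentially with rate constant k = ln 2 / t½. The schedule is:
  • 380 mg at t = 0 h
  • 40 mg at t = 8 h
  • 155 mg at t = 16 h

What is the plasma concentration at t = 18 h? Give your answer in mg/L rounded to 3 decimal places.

390.243 mg/L

k = ln 2 / 22 = 0.03151 per h
Dose 1 (380 mg at t=0 h): 380·exp(−0.03151·18) = 215.519 mg/L
Dose 2 (40 mg at t=8 h): 40·exp(−0.03151·10) = 29.190 mg/L
Dose 3 (155 mg at t=16 h): 155·exp(−0.03151·2) = 145.534 mg/L
C(18) = 215.519 + 29.190 + 145.534 = 390.243 mg/L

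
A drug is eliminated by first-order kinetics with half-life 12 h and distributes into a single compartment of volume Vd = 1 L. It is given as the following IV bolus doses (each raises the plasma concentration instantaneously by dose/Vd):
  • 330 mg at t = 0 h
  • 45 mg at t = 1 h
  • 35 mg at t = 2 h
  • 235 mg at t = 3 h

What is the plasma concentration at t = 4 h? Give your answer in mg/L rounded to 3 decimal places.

k = ln 2 / 12 = 0.05776 per h
Dose 1 (330 mg at t=0 h): 330·exp(−0.05776·4) = 261.921 mg/L
Dose 2 (45 mg at t=1 h): 45·exp(−0.05776·3) = 37.840 mg/L
Dose 3 (35 mg at t=2 h): 35·exp(−0.05776·2) = 31.181 mg/L
Dose 4 (235 mg at t=3 h): 235·exp(−0.05776·1) = 221.810 mg/L
C(4) = 261.921 + 37.840 + 31.181 + 221.810 = 552.753 mg/L

552.753 mg/L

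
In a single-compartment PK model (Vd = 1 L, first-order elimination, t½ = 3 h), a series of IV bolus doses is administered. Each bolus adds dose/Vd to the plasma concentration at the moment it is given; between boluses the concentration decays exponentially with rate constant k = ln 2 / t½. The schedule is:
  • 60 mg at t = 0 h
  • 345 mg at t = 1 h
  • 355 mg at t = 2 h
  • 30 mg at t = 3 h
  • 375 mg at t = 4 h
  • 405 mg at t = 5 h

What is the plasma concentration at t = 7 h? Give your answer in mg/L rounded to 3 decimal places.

k = ln 2 / 3 = 0.23105 per h
Dose 1 (60 mg at t=0 h): 60·exp(−0.23105·7) = 11.906 mg/L
Dose 2 (345 mg at t=1 h): 345·exp(−0.23105·6) = 86.250 mg/L
Dose 3 (355 mg at t=2 h): 355·exp(−0.23105·5) = 111.818 mg/L
Dose 4 (30 mg at t=3 h): 30·exp(−0.23105·4) = 11.906 mg/L
Dose 5 (375 mg at t=4 h): 375·exp(−0.23105·3) = 187.500 mg/L
Dose 6 (405 mg at t=5 h): 405·exp(−0.23105·2) = 255.134 mg/L
C(7) = 11.906 + 86.250 + 111.818 + 11.906 + 187.500 + 255.134 = 664.513 mg/L

664.513 mg/L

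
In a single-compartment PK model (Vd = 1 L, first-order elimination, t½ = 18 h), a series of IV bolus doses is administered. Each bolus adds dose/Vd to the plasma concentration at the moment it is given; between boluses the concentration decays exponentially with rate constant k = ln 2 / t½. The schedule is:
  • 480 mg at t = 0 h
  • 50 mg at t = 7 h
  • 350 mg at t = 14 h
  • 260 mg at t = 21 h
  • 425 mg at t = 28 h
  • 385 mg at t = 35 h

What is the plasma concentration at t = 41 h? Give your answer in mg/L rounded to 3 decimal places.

k = ln 2 / 18 = 0.03851 per h
Dose 1 (480 mg at t=0 h): 480·exp(−0.03851·41) = 98.983 mg/L
Dose 2 (50 mg at t=7 h): 50·exp(−0.03851·34) = 13.501 mg/L
Dose 3 (350 mg at t=14 h): 350·exp(−0.03851·27) = 123.744 mg/L
Dose 4 (260 mg at t=21 h): 260·exp(−0.03851·20) = 120.364 mg/L
Dose 5 (425 mg at t=28 h): 425·exp(−0.03851·13) = 257.619 mg/L
Dose 6 (385 mg at t=35 h): 385·exp(−0.03851·6) = 305.575 mg/L
C(41) = 98.983 + 13.501 + 123.744 + 120.364 + 257.619 + 305.575 = 919.785 mg/L

919.785 mg/L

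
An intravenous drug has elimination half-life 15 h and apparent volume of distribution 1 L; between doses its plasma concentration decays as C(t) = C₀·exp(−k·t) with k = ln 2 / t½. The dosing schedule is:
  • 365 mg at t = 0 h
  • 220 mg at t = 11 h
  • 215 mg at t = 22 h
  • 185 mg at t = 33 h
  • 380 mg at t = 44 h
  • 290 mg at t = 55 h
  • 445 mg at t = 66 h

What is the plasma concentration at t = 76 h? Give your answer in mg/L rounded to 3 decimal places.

k = ln 2 / 15 = 0.04621 per h
Dose 1 (365 mg at t=0 h): 365·exp(−0.04621·76) = 10.891 mg/L
Dose 2 (220 mg at t=11 h): 220·exp(−0.04621·65) = 10.913 mg/L
Dose 3 (215 mg at t=22 h): 215·exp(−0.04621·54) = 17.731 mg/L
Dose 4 (185 mg at t=33 h): 185·exp(−0.04621·43) = 25.364 mg/L
Dose 5 (380 mg at t=44 h): 380·exp(−0.04621·32) = 86.614 mg/L
Dose 6 (290 mg at t=55 h): 290·exp(−0.04621·21) = 109.889 mg/L
Dose 7 (445 mg at t=66 h): 445·exp(−0.04621·10) = 280.332 mg/L
C(76) = 10.891 + 10.913 + 17.731 + 25.364 + 86.614 + 109.889 + 280.332 = 541.735 mg/L

541.735 mg/L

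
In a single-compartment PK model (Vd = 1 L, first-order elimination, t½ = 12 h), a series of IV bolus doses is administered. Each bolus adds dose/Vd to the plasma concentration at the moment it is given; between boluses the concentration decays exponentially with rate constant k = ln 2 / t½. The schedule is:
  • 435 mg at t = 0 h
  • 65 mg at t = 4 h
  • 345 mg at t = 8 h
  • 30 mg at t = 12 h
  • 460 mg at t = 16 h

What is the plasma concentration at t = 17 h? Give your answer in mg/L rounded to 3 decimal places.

k = ln 2 / 12 = 0.05776 per h
Dose 1 (435 mg at t=0 h): 435·exp(−0.05776·17) = 162.941 mg/L
Dose 2 (65 mg at t=4 h): 65·exp(−0.05776·13) = 30.676 mg/L
Dose 3 (345 mg at t=8 h): 345·exp(−0.05776·9) = 205.138 mg/L
Dose 4 (30 mg at t=12 h): 30·exp(−0.05776·5) = 22.475 mg/L
Dose 5 (460 mg at t=16 h): 460·exp(−0.05776·1) = 434.182 mg/L
C(17) = 162.941 + 30.676 + 205.138 + 22.475 + 434.182 = 855.412 mg/L

855.412 mg/L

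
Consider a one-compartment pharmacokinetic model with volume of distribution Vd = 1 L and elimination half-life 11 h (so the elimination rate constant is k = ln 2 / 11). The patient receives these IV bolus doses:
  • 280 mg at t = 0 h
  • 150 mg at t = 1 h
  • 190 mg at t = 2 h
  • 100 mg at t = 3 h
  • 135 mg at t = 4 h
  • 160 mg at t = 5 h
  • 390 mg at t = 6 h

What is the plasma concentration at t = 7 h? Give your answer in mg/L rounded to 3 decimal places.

k = ln 2 / 11 = 0.06301 per h
Dose 1 (280 mg at t=0 h): 280·exp(−0.06301·7) = 180.133 mg/L
Dose 2 (150 mg at t=1 h): 150·exp(−0.06301·6) = 102.776 mg/L
Dose 3 (190 mg at t=2 h): 190·exp(−0.06301·5) = 138.651 mg/L
Dose 4 (100 mg at t=3 h): 100·exp(−0.06301·4) = 77.720 mg/L
Dose 5 (135 mg at t=4 h): 135·exp(−0.06301·3) = 111.747 mg/L
Dose 6 (160 mg at t=5 h): 160·exp(−0.06301·2) = 141.055 mg/L
Dose 7 (390 mg at t=6 h): 390·exp(−0.06301·1) = 366.183 mg/L
C(7) = 180.133 + 102.776 + 138.651 + 77.720 + 111.747 + 141.055 + 366.183 = 1118.265 mg/L

1118.265 mg/L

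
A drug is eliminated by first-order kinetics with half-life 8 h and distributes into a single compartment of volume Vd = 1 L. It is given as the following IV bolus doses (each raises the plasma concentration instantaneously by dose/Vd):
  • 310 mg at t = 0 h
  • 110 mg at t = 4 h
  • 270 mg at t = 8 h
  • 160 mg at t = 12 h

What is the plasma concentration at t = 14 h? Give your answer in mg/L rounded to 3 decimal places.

k = ln 2 / 8 = 0.08664 per h
Dose 1 (310 mg at t=0 h): 310·exp(−0.08664·14) = 92.164 mg/L
Dose 2 (110 mg at t=4 h): 110·exp(−0.08664·10) = 46.249 mg/L
Dose 3 (270 mg at t=8 h): 270·exp(−0.08664·6) = 160.543 mg/L
Dose 4 (160 mg at t=12 h): 160·exp(−0.08664·2) = 134.543 mg/L
C(14) = 92.164 + 46.249 + 160.543 + 134.543 = 433.499 mg/L

433.499 mg/L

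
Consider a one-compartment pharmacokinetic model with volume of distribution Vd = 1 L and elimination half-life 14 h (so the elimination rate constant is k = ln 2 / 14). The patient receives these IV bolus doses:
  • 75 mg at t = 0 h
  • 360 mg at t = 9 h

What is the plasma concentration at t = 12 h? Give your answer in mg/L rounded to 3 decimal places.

k = ln 2 / 14 = 0.04951 per h
Dose 1 (75 mg at t=0 h): 75·exp(−0.04951·12) = 41.403 mg/L
Dose 2 (360 mg at t=9 h): 360·exp(−0.04951·3) = 310.310 mg/L
C(12) = 41.403 + 310.310 = 351.714 mg/L

351.714 mg/L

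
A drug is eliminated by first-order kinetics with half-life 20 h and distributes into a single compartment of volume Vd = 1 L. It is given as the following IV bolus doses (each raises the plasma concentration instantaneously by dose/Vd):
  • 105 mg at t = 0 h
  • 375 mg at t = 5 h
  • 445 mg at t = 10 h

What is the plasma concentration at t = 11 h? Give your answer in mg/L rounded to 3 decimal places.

806.153 mg/L

k = ln 2 / 20 = 0.03466 per h
Dose 1 (105 mg at t=0 h): 105·exp(−0.03466·11) = 71.717 mg/L
Dose 2 (375 mg at t=5 h): 375·exp(−0.03466·6) = 304.595 mg/L
Dose 3 (445 mg at t=10 h): 445·exp(−0.03466·1) = 429.842 mg/L
C(11) = 71.717 + 304.595 + 429.842 = 806.153 mg/L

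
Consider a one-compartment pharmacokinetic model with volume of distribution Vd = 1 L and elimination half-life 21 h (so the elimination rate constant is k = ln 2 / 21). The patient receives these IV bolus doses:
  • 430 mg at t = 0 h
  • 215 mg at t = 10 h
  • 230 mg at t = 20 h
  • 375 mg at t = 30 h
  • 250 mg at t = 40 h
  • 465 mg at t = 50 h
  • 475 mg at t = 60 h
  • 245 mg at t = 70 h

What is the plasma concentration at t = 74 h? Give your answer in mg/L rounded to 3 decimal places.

k = ln 2 / 21 = 0.03301 per h
Dose 1 (430 mg at t=0 h): 430·exp(−0.03301·74) = 37.385 mg/L
Dose 2 (215 mg at t=10 h): 215·exp(−0.03301·64) = 26.002 mg/L
Dose 3 (230 mg at t=20 h): 230·exp(−0.03301·54) = 38.695 mg/L
Dose 4 (375 mg at t=30 h): 375·exp(−0.03301·44) = 87.761 mg/L
Dose 5 (250 mg at t=40 h): 250·exp(−0.03301·34) = 81.388 mg/L
Dose 6 (465 mg at t=50 h): 465·exp(−0.03301·24) = 210.581 mg/L
Dose 7 (475 mg at t=60 h): 475·exp(−0.03301·14) = 299.231 mg/L
Dose 8 (245 mg at t=70 h): 245·exp(−0.03301·4) = 214.698 mg/L
C(74) = 37.385 + 26.002 + 38.695 + 87.761 + 81.388 + 210.581 + 299.231 + 214.698 = 995.740 mg/L

995.740 mg/L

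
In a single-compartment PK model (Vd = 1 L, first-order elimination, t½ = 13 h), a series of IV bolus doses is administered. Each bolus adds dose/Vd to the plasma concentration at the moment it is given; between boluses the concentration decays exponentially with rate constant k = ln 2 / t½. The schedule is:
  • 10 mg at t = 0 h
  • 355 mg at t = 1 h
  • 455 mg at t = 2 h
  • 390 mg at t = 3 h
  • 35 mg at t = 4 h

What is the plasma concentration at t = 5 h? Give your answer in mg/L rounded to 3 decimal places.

1065.953 mg/L

k = ln 2 / 13 = 0.05332 per h
Dose 1 (10 mg at t=0 h): 10·exp(−0.05332·5) = 7.660 mg/L
Dose 2 (355 mg at t=1 h): 355·exp(−0.05332·4) = 286.816 mg/L
Dose 3 (455 mg at t=2 h): 455·exp(−0.05332·3) = 387.742 mg/L
Dose 4 (390 mg at t=3 h): 390·exp(−0.05332·2) = 350.552 mg/L
Dose 5 (35 mg at t=4 h): 35·exp(−0.05332·1) = 33.183 mg/L
C(5) = 7.660 + 286.816 + 387.742 + 350.552 + 33.183 = 1065.953 mg/L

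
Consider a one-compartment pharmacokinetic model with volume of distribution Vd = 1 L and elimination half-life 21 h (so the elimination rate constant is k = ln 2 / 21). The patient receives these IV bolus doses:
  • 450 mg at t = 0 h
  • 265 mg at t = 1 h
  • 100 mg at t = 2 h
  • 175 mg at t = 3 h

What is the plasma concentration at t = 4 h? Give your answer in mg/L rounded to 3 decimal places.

897.289 mg/L

k = ln 2 / 21 = 0.03301 per h
Dose 1 (450 mg at t=0 h): 450·exp(−0.03301·4) = 394.342 mg/L
Dose 2 (265 mg at t=1 h): 265·exp(−0.03301·3) = 240.017 mg/L
Dose 3 (100 mg at t=2 h): 100·exp(−0.03301·2) = 93.612 mg/L
Dose 4 (175 mg at t=3 h): 175·exp(−0.03301·1) = 169.318 mg/L
C(4) = 394.342 + 240.017 + 93.612 + 169.318 = 897.289 mg/L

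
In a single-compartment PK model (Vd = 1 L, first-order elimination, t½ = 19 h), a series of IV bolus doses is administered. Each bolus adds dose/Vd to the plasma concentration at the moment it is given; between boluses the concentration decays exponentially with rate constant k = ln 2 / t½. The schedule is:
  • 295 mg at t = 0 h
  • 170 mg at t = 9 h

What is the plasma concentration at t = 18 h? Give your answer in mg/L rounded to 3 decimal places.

k = ln 2 / 19 = 0.03648 per h
Dose 1 (295 mg at t=0 h): 295·exp(−0.03648·18) = 152.980 mg/L
Dose 2 (170 mg at t=9 h): 170·exp(−0.03648·9) = 122.421 mg/L
C(18) = 152.980 + 122.421 = 275.401 mg/L

275.401 mg/L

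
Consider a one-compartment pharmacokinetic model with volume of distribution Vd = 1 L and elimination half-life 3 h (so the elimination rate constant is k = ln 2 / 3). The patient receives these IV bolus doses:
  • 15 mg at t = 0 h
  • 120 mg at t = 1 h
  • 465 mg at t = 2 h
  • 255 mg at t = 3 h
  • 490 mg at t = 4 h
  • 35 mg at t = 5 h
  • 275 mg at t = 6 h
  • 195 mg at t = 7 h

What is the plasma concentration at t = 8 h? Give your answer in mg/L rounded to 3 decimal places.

762.711 mg/L

k = ln 2 / 3 = 0.23105 per h
Dose 1 (15 mg at t=0 h): 15·exp(−0.23105·8) = 2.362 mg/L
Dose 2 (120 mg at t=1 h): 120·exp(−0.23105·7) = 23.811 mg/L
Dose 3 (465 mg at t=2 h): 465·exp(−0.23105·6) = 116.250 mg/L
Dose 4 (255 mg at t=3 h): 255·exp(−0.23105·5) = 80.320 mg/L
Dose 5 (490 mg at t=4 h): 490·exp(−0.23105·4) = 194.457 mg/L
Dose 6 (35 mg at t=5 h): 35·exp(−0.23105·3) = 17.500 mg/L
Dose 7 (275 mg at t=6 h): 275·exp(−0.23105·2) = 173.239 mg/L
Dose 8 (195 mg at t=7 h): 195·exp(−0.23105·1) = 154.772 mg/L
C(8) = 2.362 + 23.811 + 116.250 + 80.320 + 194.457 + 17.500 + 173.239 + 154.772 = 762.711 mg/L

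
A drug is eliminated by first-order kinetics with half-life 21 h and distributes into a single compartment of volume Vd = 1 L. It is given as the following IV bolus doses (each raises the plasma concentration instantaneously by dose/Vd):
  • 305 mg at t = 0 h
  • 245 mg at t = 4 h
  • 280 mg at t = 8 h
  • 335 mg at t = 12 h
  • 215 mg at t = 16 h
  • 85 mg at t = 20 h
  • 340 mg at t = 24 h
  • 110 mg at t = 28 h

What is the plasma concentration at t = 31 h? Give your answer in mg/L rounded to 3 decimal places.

k = ln 2 / 21 = 0.03301 per h
Dose 1 (305 mg at t=0 h): 305·exp(−0.03301·31) = 109.628 mg/L
Dose 2 (245 mg at t=4 h): 245·exp(−0.03301·27) = 100.491 mg/L
Dose 3 (280 mg at t=8 h): 280·exp(−0.03301·23) = 131.056 mg/L
Dose 4 (335 mg at t=12 h): 335·exp(−0.03301·19) = 178.930 mg/L
Dose 5 (215 mg at t=16 h): 215·exp(−0.03301·15) = 131.044 mg/L
Dose 6 (85 mg at t=20 h): 85·exp(−0.03301·11) = 59.120 mg/L
Dose 7 (340 mg at t=24 h): 340·exp(−0.03301·7) = 269.858 mg/L
Dose 8 (110 mg at t=28 h): 110·exp(−0.03301·3) = 99.630 mg/L
C(31) = 109.628 + 100.491 + 131.056 + 178.930 + 131.044 + 59.120 + 269.858 + 99.630 = 1079.758 mg/L

1079.758 mg/L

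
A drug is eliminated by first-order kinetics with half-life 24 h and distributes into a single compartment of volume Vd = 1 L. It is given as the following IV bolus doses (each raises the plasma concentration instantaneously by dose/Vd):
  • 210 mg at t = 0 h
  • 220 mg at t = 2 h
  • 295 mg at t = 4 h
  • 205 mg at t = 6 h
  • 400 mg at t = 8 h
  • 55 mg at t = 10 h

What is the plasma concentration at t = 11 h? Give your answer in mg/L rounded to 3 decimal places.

k = ln 2 / 24 = 0.02888 per h
Dose 1 (210 mg at t=0 h): 210·exp(−0.02888·11) = 152.844 mg/L
Dose 2 (220 mg at t=2 h): 220·exp(−0.02888·9) = 169.643 mg/L
Dose 3 (295 mg at t=4 h): 295·exp(−0.02888·7) = 241.003 mg/L
Dose 4 (205 mg at t=6 h): 205·exp(−0.02888·5) = 177.435 mg/L
Dose 5 (400 mg at t=8 h): 400·exp(−0.02888·3) = 366.802 mg/L
Dose 6 (55 mg at t=10 h): 55·exp(−0.02888·1) = 53.434 mg/L
C(11) = 152.844 + 169.643 + 241.003 + 177.435 + 366.802 + 53.434 = 1161.160 mg/L

1161.160 mg/L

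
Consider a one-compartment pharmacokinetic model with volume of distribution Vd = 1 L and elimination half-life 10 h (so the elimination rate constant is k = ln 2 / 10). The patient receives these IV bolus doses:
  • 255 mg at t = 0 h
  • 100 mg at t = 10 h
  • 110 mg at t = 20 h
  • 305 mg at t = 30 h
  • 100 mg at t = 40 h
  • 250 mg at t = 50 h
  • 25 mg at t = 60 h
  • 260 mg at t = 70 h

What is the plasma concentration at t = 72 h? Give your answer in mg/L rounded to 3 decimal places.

k = ln 2 / 10 = 0.06931 per h
Dose 1 (255 mg at t=0 h): 255·exp(−0.06931·72) = 1.734 mg/L
Dose 2 (100 mg at t=10 h): 100·exp(−0.06931·62) = 1.360 mg/L
Dose 3 (110 mg at t=20 h): 110·exp(−0.06931·52) = 2.993 mg/L
Dose 4 (305 mg at t=30 h): 305·exp(−0.06931·42) = 16.595 mg/L
Dose 5 (100 mg at t=40 h): 100·exp(−0.06931·32) = 10.882 mg/L
Dose 6 (250 mg at t=50 h): 250·exp(−0.06931·22) = 54.409 mg/L
Dose 7 (25 mg at t=60 h): 25·exp(−0.06931·12) = 10.882 mg/L
Dose 8 (260 mg at t=70 h): 260·exp(−0.06931·2) = 226.343 mg/L
C(72) = 1.734 + 1.360 + 2.993 + 16.595 + 10.882 + 54.409 + 10.882 + 226.343 = 325.198 mg/L

325.198 mg/L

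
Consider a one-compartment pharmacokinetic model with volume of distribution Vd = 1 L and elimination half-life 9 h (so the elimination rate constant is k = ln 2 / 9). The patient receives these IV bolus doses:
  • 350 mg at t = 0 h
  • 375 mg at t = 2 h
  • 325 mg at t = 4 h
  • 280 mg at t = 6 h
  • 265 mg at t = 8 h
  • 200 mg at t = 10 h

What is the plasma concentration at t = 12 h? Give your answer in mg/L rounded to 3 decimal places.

1030.586 mg/L

k = ln 2 / 9 = 0.07702 per h
Dose 1 (350 mg at t=0 h): 350·exp(−0.07702·12) = 138.898 mg/L
Dose 2 (375 mg at t=2 h): 375·exp(−0.07702·10) = 173.602 mg/L
Dose 3 (325 mg at t=4 h): 325·exp(−0.07702·8) = 175.510 mg/L
Dose 4 (280 mg at t=6 h): 280·exp(−0.07702·6) = 176.389 mg/L
Dose 5 (265 mg at t=8 h): 265·exp(−0.07702·4) = 194.740 mg/L
Dose 6 (200 mg at t=10 h): 200·exp(−0.07702·2) = 171.449 mg/L
C(12) = 138.898 + 173.602 + 175.510 + 176.389 + 194.740 + 171.449 = 1030.586 mg/L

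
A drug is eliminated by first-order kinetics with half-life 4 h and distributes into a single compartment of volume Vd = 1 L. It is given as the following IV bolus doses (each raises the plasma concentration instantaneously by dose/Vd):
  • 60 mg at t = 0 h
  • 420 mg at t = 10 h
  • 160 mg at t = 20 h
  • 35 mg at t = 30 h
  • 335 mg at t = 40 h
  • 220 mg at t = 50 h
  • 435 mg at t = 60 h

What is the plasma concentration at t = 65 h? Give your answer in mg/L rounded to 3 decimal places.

203.826 mg/L

k = ln 2 / 4 = 0.17329 per h
Dose 1 (60 mg at t=0 h): 60·exp(−0.17329·65) = 0.001 mg/L
Dose 2 (420 mg at t=10 h): 420·exp(−0.17329·55) = 0.030 mg/L
Dose 3 (160 mg at t=20 h): 160·exp(−0.17329·45) = 0.066 mg/L
Dose 4 (35 mg at t=30 h): 35·exp(−0.17329·35) = 0.081 mg/L
Dose 5 (335 mg at t=40 h): 335·exp(−0.17329·25) = 4.402 mg/L
Dose 6 (220 mg at t=50 h): 220·exp(−0.17329·15) = 16.352 mg/L
Dose 7 (435 mg at t=60 h): 435·exp(−0.17329·5) = 182.895 mg/L
C(65) = 0.001 + 0.030 + 0.066 + 0.081 + 4.402 + 16.352 + 182.895 = 203.826 mg/L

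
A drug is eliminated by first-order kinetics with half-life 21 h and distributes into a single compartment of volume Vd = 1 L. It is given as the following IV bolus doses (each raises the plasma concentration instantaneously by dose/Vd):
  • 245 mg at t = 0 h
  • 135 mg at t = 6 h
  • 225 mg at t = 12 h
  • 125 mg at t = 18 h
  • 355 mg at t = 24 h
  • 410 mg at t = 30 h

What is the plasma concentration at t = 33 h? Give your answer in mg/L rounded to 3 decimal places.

k = ln 2 / 21 = 0.03301 per h
Dose 1 (245 mg at t=0 h): 245·exp(−0.03301·33) = 82.436 mg/L
Dose 2 (135 mg at t=6 h): 135·exp(−0.03301·27) = 55.373 mg/L
Dose 3 (225 mg at t=12 h): 225·exp(−0.03301·21) = 112.500 mg/L
Dose 4 (125 mg at t=18 h): 125·exp(−0.03301·15) = 76.188 mg/L
Dose 5 (355 mg at t=24 h): 355·exp(−0.03301·9) = 263.764 mg/L
Dose 6 (410 mg at t=30 h): 410·exp(−0.03301·3) = 371.347 mg/L
C(33) = 82.436 + 55.373 + 112.500 + 76.188 + 263.764 + 371.347 = 961.608 mg/L

961.608 mg/L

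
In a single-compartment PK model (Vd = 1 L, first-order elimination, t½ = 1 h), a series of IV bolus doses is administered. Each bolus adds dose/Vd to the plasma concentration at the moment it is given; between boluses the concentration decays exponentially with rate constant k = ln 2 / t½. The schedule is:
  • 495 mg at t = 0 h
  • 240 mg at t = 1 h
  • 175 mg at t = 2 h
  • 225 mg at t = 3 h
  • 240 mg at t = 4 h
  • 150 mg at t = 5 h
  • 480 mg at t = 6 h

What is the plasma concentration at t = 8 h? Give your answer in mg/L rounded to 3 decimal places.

167.324 mg/L

k = ln 2 / 1 = 0.69315 per h
Dose 1 (495 mg at t=0 h): 495·exp(−0.69315·8) = 1.934 mg/L
Dose 2 (240 mg at t=1 h): 240·exp(−0.69315·7) = 1.875 mg/L
Dose 3 (175 mg at t=2 h): 175·exp(−0.69315·6) = 2.734 mg/L
Dose 4 (225 mg at t=3 h): 225·exp(−0.69315·5) = 7.031 mg/L
Dose 5 (240 mg at t=4 h): 240·exp(−0.69315·4) = 15.000 mg/L
Dose 6 (150 mg at t=5 h): 150·exp(−0.69315·3) = 18.750 mg/L
Dose 7 (480 mg at t=6 h): 480·exp(−0.69315·2) = 120.000 mg/L
C(8) = 1.934 + 1.875 + 2.734 + 7.031 + 15.000 + 18.750 + 120.000 = 167.324 mg/L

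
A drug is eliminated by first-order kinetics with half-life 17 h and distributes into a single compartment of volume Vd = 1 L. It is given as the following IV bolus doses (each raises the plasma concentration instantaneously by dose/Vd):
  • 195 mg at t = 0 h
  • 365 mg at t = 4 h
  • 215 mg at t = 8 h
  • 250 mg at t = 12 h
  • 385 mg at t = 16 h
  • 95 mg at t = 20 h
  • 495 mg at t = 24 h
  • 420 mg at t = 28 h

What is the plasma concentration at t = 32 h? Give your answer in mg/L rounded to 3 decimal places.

1333.623 mg/L

k = ln 2 / 17 = 0.04077 per h
Dose 1 (195 mg at t=0 h): 195·exp(−0.04077·32) = 52.892 mg/L
Dose 2 (365 mg at t=4 h): 365·exp(−0.04077·28) = 116.541 mg/L
Dose 3 (215 mg at t=8 h): 215·exp(−0.04077·24) = 80.808 mg/L
Dose 4 (250 mg at t=12 h): 250·exp(−0.04077·20) = 110.608 mg/L
Dose 5 (385 mg at t=16 h): 385·exp(−0.04077·16) = 200.511 mg/L
Dose 6 (95 mg at t=20 h): 95·exp(−0.04077·12) = 58.241 mg/L
Dose 7 (495 mg at t=24 h): 495·exp(−0.04077·8) = 357.227 mg/L
Dose 8 (420 mg at t=28 h): 420·exp(−0.04077·4) = 356.795 mg/L
C(32) = 52.892 + 116.541 + 80.808 + 110.608 + 200.511 + 58.241 + 357.227 + 356.795 = 1333.623 mg/L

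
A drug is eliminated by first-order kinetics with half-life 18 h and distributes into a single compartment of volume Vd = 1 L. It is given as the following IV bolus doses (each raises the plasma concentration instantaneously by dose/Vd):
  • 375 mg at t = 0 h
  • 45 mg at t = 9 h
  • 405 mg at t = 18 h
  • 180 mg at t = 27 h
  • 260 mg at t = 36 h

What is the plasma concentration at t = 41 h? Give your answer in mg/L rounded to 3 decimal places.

k = ln 2 / 18 = 0.03851 per h
Dose 1 (375 mg at t=0 h): 375·exp(−0.03851·41) = 77.331 mg/L
Dose 2 (45 mg at t=9 h): 45·exp(−0.03851·32) = 13.123 mg/L
Dose 3 (405 mg at t=18 h): 405·exp(−0.03851·23) = 167.034 mg/L
Dose 4 (180 mg at t=27 h): 180·exp(−0.03851·14) = 104.988 mg/L
Dose 5 (260 mg at t=36 h): 260·exp(−0.03851·5) = 214.464 mg/L
C(41) = 77.331 + 13.123 + 167.034 + 104.988 + 214.464 = 576.940 mg/L

576.940 mg/L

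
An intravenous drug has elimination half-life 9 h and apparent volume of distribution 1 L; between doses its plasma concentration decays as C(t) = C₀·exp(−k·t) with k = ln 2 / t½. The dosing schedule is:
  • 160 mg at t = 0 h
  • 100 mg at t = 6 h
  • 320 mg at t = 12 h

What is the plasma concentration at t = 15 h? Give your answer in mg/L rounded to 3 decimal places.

k = ln 2 / 9 = 0.07702 per h
Dose 1 (160 mg at t=0 h): 160·exp(−0.07702·15) = 50.397 mg/L
Dose 2 (100 mg at t=6 h): 100·exp(−0.07702·9) = 50.000 mg/L
Dose 3 (320 mg at t=12 h): 320·exp(−0.07702·3) = 253.984 mg/L
C(15) = 50.397 + 50.000 + 253.984 = 354.381 mg/L

354.381 mg/L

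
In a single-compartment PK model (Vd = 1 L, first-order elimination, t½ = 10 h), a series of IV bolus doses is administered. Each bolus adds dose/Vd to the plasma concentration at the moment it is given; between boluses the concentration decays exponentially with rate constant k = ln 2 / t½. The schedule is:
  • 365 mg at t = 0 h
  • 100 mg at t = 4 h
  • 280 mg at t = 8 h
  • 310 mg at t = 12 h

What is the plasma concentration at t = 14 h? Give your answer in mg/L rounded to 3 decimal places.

642.911 mg/L

k = ln 2 / 10 = 0.06931 per h
Dose 1 (365 mg at t=0 h): 365·exp(−0.06931·14) = 138.309 mg/L
Dose 2 (100 mg at t=4 h): 100·exp(−0.06931·10) = 50.000 mg/L
Dose 3 (280 mg at t=8 h): 280·exp(−0.06931·6) = 184.731 mg/L
Dose 4 (310 mg at t=12 h): 310·exp(−0.06931·2) = 269.871 mg/L
C(14) = 138.309 + 50.000 + 184.731 + 269.871 = 642.911 mg/L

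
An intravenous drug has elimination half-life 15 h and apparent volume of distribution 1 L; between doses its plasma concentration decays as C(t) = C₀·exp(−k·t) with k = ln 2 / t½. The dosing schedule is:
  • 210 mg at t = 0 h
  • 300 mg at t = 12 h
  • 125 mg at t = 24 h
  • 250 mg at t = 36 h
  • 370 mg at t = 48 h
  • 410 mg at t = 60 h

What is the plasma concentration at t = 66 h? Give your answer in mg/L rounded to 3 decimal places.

k = ln 2 / 15 = 0.04621 per h
Dose 1 (210 mg at t=0 h): 210·exp(−0.04621·66) = 9.947 mg/L
Dose 2 (300 mg at t=12 h): 300·exp(−0.04621·54) = 24.741 mg/L
Dose 3 (125 mg at t=24 h): 125·exp(−0.04621·42) = 17.948 mg/L
Dose 4 (250 mg at t=36 h): 250·exp(−0.04621·30) = 62.500 mg/L
Dose 5 (370 mg at t=48 h): 370·exp(−0.04621·18) = 161.052 mg/L
Dose 6 (410 mg at t=60 h): 410·exp(−0.04621·6) = 310.722 mg/L
C(66) = 9.947 + 24.741 + 17.948 + 62.500 + 161.052 + 310.722 = 586.910 mg/L

586.910 mg/L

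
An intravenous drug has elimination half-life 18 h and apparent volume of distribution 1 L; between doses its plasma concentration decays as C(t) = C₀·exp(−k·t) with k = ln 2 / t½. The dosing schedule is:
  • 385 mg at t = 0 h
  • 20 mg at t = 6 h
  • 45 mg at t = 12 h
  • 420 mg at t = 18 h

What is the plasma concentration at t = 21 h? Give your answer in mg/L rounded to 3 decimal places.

k = ln 2 / 18 = 0.03851 per h
Dose 1 (385 mg at t=0 h): 385·exp(−0.03851·21) = 171.498 mg/L
Dose 2 (20 mg at t=6 h): 20·exp(−0.03851·15) = 11.225 mg/L
Dose 3 (45 mg at t=12 h): 45·exp(−0.03851·9) = 31.820 mg/L
Dose 4 (420 mg at t=18 h): 420·exp(−0.03851·3) = 374.177 mg/L
C(21) = 171.498 + 11.225 + 31.820 + 374.177 = 588.720 mg/L

588.720 mg/L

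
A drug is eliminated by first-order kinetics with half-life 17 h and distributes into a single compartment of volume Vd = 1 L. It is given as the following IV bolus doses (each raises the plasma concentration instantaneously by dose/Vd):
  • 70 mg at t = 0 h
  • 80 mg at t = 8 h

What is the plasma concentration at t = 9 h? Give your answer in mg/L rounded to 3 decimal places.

125.302 mg/L

k = ln 2 / 17 = 0.04077 per h
Dose 1 (70 mg at t=0 h): 70·exp(−0.04077·9) = 48.499 mg/L
Dose 2 (80 mg at t=8 h): 80·exp(−0.04077·1) = 76.804 mg/L
C(9) = 48.499 + 76.804 = 125.302 mg/L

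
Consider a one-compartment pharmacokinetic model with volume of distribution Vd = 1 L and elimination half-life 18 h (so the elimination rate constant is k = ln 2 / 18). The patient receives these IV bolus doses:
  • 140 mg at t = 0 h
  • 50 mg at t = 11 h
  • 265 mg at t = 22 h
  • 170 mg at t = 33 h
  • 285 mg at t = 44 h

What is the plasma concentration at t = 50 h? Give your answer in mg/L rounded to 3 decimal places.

k = ln 2 / 18 = 0.03851 per h
Dose 1 (140 mg at t=0 h): 140·exp(−0.03851·50) = 20.414 mg/L
Dose 2 (50 mg at t=11 h): 50·exp(−0.03851·39) = 11.136 mg/L
Dose 3 (265 mg at t=22 h): 265·exp(−0.03851·28) = 90.152 mg/L
Dose 4 (170 mg at t=33 h): 170·exp(−0.03851·17) = 88.337 mg/L
Dose 5 (285 mg at t=44 h): 285·exp(−0.03851·6) = 226.205 mg/L
C(50) = 20.414 + 11.136 + 90.152 + 88.337 + 226.205 = 436.245 mg/L

436.245 mg/L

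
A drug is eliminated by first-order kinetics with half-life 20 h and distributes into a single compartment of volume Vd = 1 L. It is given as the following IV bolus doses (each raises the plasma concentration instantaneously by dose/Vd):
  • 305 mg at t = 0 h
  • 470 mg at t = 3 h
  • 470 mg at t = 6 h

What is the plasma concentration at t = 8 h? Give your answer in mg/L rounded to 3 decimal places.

1064.894 mg/L

k = ln 2 / 20 = 0.03466 per h
Dose 1 (305 mg at t=0 h): 305·exp(−0.03466·8) = 231.147 mg/L
Dose 2 (470 mg at t=3 h): 470·exp(−0.03466·5) = 395.221 mg/L
Dose 3 (470 mg at t=6 h): 470·exp(−0.03466·2) = 438.526 mg/L
C(8) = 231.147 + 395.221 + 438.526 = 1064.894 mg/L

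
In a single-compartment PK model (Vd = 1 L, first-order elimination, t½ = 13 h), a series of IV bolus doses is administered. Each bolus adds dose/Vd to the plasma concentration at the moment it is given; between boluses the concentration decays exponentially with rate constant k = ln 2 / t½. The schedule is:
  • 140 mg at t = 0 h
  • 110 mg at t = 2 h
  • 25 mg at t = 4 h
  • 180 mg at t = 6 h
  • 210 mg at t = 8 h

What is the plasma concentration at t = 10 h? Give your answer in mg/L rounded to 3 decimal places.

506.287 mg/L

k = ln 2 / 13 = 0.05332 per h
Dose 1 (140 mg at t=0 h): 140·exp(−0.05332·10) = 82.142 mg/L
Dose 2 (110 mg at t=2 h): 110·exp(−0.05332·8) = 71.803 mg/L
Dose 3 (25 mg at t=4 h): 25·exp(−0.05332·6) = 18.155 mg/L
Dose 4 (180 mg at t=6 h): 180·exp(−0.05332·4) = 145.428 mg/L
Dose 5 (210 mg at t=8 h): 210·exp(−0.05332·2) = 188.759 mg/L
C(10) = 82.142 + 71.803 + 18.155 + 145.428 + 188.759 = 506.287 mg/L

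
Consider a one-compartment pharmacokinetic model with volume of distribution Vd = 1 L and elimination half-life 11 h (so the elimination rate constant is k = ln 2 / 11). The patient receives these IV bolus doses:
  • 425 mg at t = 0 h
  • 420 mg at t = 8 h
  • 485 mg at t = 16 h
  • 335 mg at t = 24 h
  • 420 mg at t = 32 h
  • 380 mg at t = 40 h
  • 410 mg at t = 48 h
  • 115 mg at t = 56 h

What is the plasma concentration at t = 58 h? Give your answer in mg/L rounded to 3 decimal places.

k = ln 2 / 11 = 0.06301 per h
Dose 1 (425 mg at t=0 h): 425·exp(−0.06301·58) = 10.994 mg/L
Dose 2 (420 mg at t=8 h): 420·exp(−0.06301·50) = 17.986 mg/L
Dose 3 (485 mg at t=16 h): 485·exp(−0.06301·42) = 34.384 mg/L
Dose 4 (335 mg at t=24 h): 335·exp(−0.06301·34) = 39.318 mg/L
Dose 5 (420 mg at t=32 h): 420·exp(−0.06301·26) = 81.606 mg/L
Dose 6 (380 mg at t=40 h): 380·exp(−0.06301·18) = 122.233 mg/L
Dose 7 (410 mg at t=48 h): 410·exp(−0.06301·10) = 218.333 mg/L
Dose 8 (115 mg at t=56 h): 115·exp(−0.06301·2) = 101.383 mg/L
C(58) = 10.994 + 17.986 + 34.384 + 39.318 + 81.606 + 122.233 + 218.333 + 101.383 = 626.237 mg/L

626.237 mg/L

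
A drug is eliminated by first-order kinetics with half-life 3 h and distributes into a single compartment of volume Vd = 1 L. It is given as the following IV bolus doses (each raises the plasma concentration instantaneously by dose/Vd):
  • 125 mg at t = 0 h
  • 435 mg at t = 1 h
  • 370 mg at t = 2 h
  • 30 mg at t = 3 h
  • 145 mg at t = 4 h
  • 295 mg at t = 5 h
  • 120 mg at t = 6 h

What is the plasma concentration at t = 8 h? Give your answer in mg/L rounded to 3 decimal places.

488.589 mg/L

k = ln 2 / 3 = 0.23105 per h
Dose 1 (125 mg at t=0 h): 125·exp(−0.23105·8) = 19.686 mg/L
Dose 2 (435 mg at t=1 h): 435·exp(−0.23105·7) = 86.315 mg/L
Dose 3 (370 mg at t=2 h): 370·exp(−0.23105·6) = 92.500 mg/L
Dose 4 (30 mg at t=3 h): 30·exp(−0.23105·5) = 9.449 mg/L
Dose 5 (145 mg at t=4 h): 145·exp(−0.23105·4) = 57.543 mg/L
Dose 6 (295 mg at t=5 h): 295·exp(−0.23105·3) = 147.500 mg/L
Dose 7 (120 mg at t=6 h): 120·exp(−0.23105·2) = 75.595 mg/L
C(8) = 19.686 + 86.315 + 92.500 + 9.449 + 57.543 + 147.500 + 75.595 = 488.589 mg/L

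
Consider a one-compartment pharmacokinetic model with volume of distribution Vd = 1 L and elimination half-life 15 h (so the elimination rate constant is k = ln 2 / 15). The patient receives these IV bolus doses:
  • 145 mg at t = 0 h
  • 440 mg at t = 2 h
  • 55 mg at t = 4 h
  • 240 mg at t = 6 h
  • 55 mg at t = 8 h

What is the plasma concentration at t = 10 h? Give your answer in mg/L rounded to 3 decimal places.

k = ln 2 / 15 = 0.04621 per h
Dose 1 (145 mg at t=0 h): 145·exp(−0.04621·10) = 91.344 mg/L
Dose 2 (440 mg at t=2 h): 440·exp(−0.04621·8) = 304.021 mg/L
Dose 3 (55 mg at t=4 h): 55·exp(−0.04621·6) = 41.682 mg/L
Dose 4 (240 mg at t=6 h): 240·exp(−0.04621·4) = 199.497 mg/L
Dose 5 (55 mg at t=8 h): 55·exp(−0.04621·2) = 50.145 mg/L
C(10) = 91.344 + 304.021 + 41.682 + 199.497 + 50.145 = 686.689 mg/L

686.689 mg/L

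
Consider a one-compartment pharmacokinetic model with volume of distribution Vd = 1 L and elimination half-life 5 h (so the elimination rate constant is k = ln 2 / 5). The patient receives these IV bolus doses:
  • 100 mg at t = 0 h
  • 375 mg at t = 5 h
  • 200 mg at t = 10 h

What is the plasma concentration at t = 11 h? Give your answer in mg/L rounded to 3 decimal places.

359.102 mg/L

k = ln 2 / 5 = 0.13863 per h
Dose 1 (100 mg at t=0 h): 100·exp(−0.13863·11) = 21.764 mg/L
Dose 2 (375 mg at t=5 h): 375·exp(−0.13863·6) = 163.228 mg/L
Dose 3 (200 mg at t=10 h): 200·exp(−0.13863·1) = 174.110 mg/L
C(11) = 21.764 + 163.228 + 174.110 = 359.102 mg/L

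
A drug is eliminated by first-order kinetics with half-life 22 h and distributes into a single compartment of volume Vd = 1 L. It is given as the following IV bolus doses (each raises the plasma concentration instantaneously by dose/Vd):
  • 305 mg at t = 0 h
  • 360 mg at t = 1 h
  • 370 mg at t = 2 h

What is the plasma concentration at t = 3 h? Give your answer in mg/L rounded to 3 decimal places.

974.031 mg/L

k = ln 2 / 22 = 0.03151 per h
Dose 1 (305 mg at t=0 h): 305·exp(−0.03151·3) = 277.492 mg/L
Dose 2 (360 mg at t=1 h): 360·exp(−0.03151·2) = 338.015 mg/L
Dose 3 (370 mg at t=2 h): 370·exp(−0.03151·1) = 358.524 mg/L
C(3) = 277.492 + 338.015 + 358.524 = 974.031 mg/L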